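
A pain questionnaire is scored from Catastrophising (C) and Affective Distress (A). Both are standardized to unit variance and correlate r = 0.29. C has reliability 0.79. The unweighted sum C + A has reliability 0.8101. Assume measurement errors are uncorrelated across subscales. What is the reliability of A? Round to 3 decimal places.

Var(C+A) = 2 + 2·0.29 = 2.580.
True-score variance = ρ_C + ρ_A + 2·0.29, so 0.8101 = (0.79 + ρ_A + 0.58) / 2.580.
ρ_A = 0.8101·2.580 − 0.79 − 0.58 = 0.720.

0.720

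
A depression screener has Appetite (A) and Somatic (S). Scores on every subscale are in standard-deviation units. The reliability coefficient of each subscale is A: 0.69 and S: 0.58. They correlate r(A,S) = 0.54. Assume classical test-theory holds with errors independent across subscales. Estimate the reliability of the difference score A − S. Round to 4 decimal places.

0.2065

Var(A−S) = 1 + 1 − 2·0.54 = 2 − 1.08 = 0.92.
Because errors are independent across components, Cov(Tᵢ,Tⱼ) = Cov(Xᵢ,Xⱼ); the off-diagonal part of the true-score variance is the same as above.
True-score variance = [0.69 + 0.58] − 1.08 = 1.27 − 1.08 = 0.19.
Reliability = 0.19 / 0.92 = 0.2065.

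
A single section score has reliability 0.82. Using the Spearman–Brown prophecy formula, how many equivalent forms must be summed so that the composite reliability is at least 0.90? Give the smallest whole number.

2

k ≥ ρ*(1−ρ₁)/(ρ₁(1−ρ*)) = 0.90·0.18 / (0.82·0.10) = 1.976.
Smallest integer k = 2.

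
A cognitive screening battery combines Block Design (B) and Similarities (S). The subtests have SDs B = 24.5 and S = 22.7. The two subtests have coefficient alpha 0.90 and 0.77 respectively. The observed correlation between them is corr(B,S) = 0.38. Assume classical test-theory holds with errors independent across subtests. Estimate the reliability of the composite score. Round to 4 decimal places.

Var(B+S) = 24.5² + 22.7² + 2·[24.5·22.7·0.38] = 1115.54 + 422.674 = 1538.21.
Because errors are independent across components, Cov(Tᵢ,Tⱼ) = Cov(Xᵢ,Xⱼ); the off-diagonal part of the true-score variance is the same as above.
True-score variance = [24.5²·0.90 + 22.7²·0.77] + 422.674 = 936.998 + 422.674 = 1359.67.
Reliability = 1359.67 / 1538.21 = 0.8839.

0.8839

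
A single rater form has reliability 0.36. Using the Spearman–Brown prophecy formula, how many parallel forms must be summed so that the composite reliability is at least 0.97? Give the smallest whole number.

k ≥ ρ*(1−ρ₁)/(ρ₁(1−ρ*)) = 0.97·0.64 / (0.36·0.03) = 57.481.
Smallest integer k = 58.

58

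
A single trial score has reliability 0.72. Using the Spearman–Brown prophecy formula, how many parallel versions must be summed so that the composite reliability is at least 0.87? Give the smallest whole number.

3

k ≥ ρ*(1−ρ₁)/(ρ₁(1−ρ*)) = 0.87·0.28 / (0.72·0.13) = 2.603.
Smallest integer k = 3.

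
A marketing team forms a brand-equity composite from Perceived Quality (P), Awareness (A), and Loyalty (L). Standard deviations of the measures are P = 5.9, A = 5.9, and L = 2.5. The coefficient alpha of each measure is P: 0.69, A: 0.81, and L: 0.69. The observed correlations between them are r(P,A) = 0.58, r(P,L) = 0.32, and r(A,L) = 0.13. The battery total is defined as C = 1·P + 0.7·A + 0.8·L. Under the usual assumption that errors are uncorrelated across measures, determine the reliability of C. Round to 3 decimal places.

Var(C) = 5.9² + 0.7²·5.9² + 0.8²·2.5² + 2·[0.7·5.9·5.9·0.58 + 0.8·5.9·2.5·0.32 + 0.56·5.9·2.5·0.13] = 55.8669 + 37.9653 = 93.8322.
Under uncorrelated errors the observed covariances equal the true-score covariances, so only the own-variance terms attenuate.
True-score variance = [5.9²·0.69 + 0.7²·5.9²·0.81 + 0.8²·2.5²·0.69] + 37.9653 = 40.595 + 37.9653 = 78.5603.
Reliability = 78.5603 / 93.8322 = 0.837.

0.837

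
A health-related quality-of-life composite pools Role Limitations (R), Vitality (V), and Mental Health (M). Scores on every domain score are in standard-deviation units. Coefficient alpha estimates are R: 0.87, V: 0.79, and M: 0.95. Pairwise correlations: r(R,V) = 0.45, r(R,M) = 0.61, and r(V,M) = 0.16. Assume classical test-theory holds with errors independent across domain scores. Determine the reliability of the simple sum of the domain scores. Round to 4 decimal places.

Var(R+V+M) = 3 + 2·[0.45 + 0.61 + 0.16] = 3 + 2.44 = 5.44.
Because errors are independent across components, Cov(Tᵢ,Tⱼ) = Cov(Xᵢ,Xⱼ); the off-diagonal part of the true-score variance is the same as above.
True-score variance = [0.87 + 0.79 + 0.95] + 2.44 = 2.61 + 2.44 = 5.05.
Reliability = 5.05 / 5.44 = 0.9283.

0.9283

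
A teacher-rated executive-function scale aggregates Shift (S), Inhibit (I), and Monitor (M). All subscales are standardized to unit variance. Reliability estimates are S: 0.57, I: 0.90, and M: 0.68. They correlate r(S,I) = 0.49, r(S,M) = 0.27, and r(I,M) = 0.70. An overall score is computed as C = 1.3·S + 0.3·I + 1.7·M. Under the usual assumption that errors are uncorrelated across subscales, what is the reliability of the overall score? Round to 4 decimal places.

Var(C) = 1.3² + 0.3² + 1.7² + 2·[0.39·0.49 + 2.21·0.27 + 0.51·0.70] = 4.67 + 2.2896 = 6.9596.
Under uncorrelated errors the observed covariances equal the true-score covariances, so only the own-variance terms attenuate.
True-score variance = [1.3²·0.57 + 0.3²·0.90 + 1.7²·0.68] + 2.2896 = 3.0095 + 2.2896 = 5.2991.
Reliability = 5.2991 / 6.9596 = 0.7614.

0.7614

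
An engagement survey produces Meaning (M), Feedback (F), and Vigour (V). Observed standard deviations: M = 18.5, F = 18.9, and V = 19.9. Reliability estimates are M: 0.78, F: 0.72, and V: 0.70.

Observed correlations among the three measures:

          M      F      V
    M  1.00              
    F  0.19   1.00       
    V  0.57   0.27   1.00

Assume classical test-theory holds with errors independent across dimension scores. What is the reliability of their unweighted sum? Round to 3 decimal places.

0.841

Var(M+F+V) = 18.5² + 18.9² + 19.9² + 2·[18.5·18.9·0.19 + 18.5·19.9·0.57 + 18.9·19.9·0.27] = 1095.47 + 755.657 = 1851.13.
With uncorrelated errors the cross-covariances are all true-score covariance, so they carry over unchanged; only the diagonal terms shrink to ρᵢσᵢ².
True-score variance = [18.5²·0.78 + 18.9²·0.72 + 19.9²·0.70] + 755.657 = 801.353 + 755.657 = 1557.01.
Reliability = 1557.01 / 1851.13 = 0.841.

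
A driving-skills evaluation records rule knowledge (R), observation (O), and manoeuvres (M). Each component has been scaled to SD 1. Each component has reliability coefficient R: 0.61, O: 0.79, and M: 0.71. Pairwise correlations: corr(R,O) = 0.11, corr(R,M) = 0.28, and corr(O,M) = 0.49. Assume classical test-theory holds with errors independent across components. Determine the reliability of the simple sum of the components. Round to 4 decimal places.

0.8130

Var(R+O+M) = 3 + 2·[0.11 + 0.28 + 0.49] = 3 + 1.76 = 4.76.
With uncorrelated errors the cross-covariances are all true-score covariance, so they carry over unchanged; only the diagonal terms shrink to ρᵢσᵢ².
True-score variance = [0.61 + 0.79 + 0.71] + 1.76 = 2.11 + 1.76 = 3.87.
Reliability = 3.87 / 4.76 = 0.8130.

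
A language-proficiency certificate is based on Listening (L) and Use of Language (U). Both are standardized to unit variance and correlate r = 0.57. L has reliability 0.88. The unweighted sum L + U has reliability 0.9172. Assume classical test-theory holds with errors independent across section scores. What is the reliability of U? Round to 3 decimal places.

0.860

Var(L+U) = 2 + 2·0.57 = 3.140.
True-score variance = ρ_L + ρ_U + 2·0.57, so 0.9172 = (0.88 + ρ_U + 1.14) / 3.140.
ρ_U = 0.9172·3.140 − 0.88 − 1.14 = 0.860.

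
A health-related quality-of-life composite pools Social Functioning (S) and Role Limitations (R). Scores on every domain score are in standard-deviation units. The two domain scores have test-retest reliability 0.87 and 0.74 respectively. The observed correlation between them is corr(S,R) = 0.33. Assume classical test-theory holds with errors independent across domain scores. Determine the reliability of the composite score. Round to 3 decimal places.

Var(S+R) = 2 + 2·[0.33] = 2 + 0.66 = 2.66.
With uncorrelated errors the cross-covariances are all true-score covariance, so they carry over unchanged; only the diagonal terms shrink to ρᵢσᵢ².
True-score variance = [0.87 + 0.74] + 0.66 = 1.61 + 0.66 = 2.27.
Reliability = 2.27 / 2.66 = 0.853.

0.853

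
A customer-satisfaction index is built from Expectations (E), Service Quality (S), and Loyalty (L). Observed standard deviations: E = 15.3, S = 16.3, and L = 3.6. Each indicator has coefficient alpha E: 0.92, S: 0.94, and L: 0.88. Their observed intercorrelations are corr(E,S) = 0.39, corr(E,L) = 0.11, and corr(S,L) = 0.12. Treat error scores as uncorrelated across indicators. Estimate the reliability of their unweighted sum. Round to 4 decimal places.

0.9506

Var(E+S+L) = 15.3² + 16.3² + 3.6² + 2·[15.3·16.3·0.39 + 15.3·3.6·0.11 + 16.3·3.6·0.12] = 512.74 + 220.725 = 733.465.
Under uncorrelated errors the observed covariances equal the true-score covariances, so only the own-variance terms attenuate.
True-score variance = [15.3²·0.92 + 16.3²·0.94 + 3.6²·0.88] + 220.725 = 476.516 + 220.725 = 697.241.
Reliability = 697.241 / 733.465 = 0.9506.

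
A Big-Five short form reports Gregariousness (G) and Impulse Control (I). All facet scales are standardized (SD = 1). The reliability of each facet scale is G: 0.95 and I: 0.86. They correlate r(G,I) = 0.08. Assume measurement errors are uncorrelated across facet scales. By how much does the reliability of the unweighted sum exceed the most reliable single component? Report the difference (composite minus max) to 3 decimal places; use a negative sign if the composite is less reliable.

Var(sum) = 2 + 0.16 = 2.16; true-score variance = 1.81 + 0.16 = 1.97; composite reliability = 0.9120.
Max component reliability = 0.9500.
Difference = 0.9120 − 0.9500 = -0.038.

-0.038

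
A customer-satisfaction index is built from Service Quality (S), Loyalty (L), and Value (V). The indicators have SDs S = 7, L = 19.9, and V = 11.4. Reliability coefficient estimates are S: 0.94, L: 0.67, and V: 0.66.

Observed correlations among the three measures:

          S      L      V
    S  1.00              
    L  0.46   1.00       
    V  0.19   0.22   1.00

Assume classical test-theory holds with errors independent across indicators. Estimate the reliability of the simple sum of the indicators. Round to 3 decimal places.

Var(S+L+V) = 7² + 19.9² + 11.4² + 2·[7·19.9·0.46 + 7·11.4·0.19 + 19.9·11.4·0.22] = 574.97 + 258.298 = 833.268.
With uncorrelated errors the cross-covariances are all true-score covariance, so they carry over unchanged; only the diagonal terms shrink to ρᵢσᵢ².
True-score variance = [7²·0.94 + 19.9²·0.67 + 11.4²·0.66] + 258.298 = 397.16 + 258.298 = 655.459.
Reliability = 655.459 / 833.268 = 0.787.

0.787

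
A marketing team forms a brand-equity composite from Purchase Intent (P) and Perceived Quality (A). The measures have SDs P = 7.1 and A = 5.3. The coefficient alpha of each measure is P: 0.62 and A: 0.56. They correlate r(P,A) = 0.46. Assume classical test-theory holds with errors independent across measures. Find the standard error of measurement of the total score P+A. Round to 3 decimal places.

5.614

Var(total) = 78.5 + 34.6196 = 113.12.
True-score variance = 46.9846 + 34.6196 = 81.6042, so reliability = 0.7214.
Error variance = 113.12 − 81.6042 = 31.5154; SEM = √31.5154 = 5.614.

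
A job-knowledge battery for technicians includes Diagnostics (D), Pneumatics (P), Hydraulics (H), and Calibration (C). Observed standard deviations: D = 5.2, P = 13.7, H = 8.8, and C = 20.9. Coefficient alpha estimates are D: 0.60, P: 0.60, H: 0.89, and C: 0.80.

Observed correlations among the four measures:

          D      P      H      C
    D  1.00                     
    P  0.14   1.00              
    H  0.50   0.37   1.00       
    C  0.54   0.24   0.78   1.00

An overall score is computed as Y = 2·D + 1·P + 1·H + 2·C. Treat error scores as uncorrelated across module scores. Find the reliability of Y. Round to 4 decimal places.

0.8698

Var(Y) = 2²·5.2² + 13.7² + 8.8² + 2²·20.9² + 2·[2·5.2·13.7·0.14 + 2·5.2·8.8·0.50 + 4·5.2·20.9·0.54 + 13.7·8.8·0.37 + 2·13.7·20.9·0.24 + 2·8.8·20.9·0.78] = 2120.53 + 1538.83 = 3659.36.
Under uncorrelated errors the observed covariances equal the true-score covariances, so only the own-variance terms attenuate.
True-score variance = [2²·5.2²·0.60 + 13.7²·0.60 + 8.8²·0.89 + 2²·20.9²·0.80] + 1538.83 = 1644.22 + 1538.83 = 3183.06.
Reliability = 3183.06 / 3659.36 = 0.8698.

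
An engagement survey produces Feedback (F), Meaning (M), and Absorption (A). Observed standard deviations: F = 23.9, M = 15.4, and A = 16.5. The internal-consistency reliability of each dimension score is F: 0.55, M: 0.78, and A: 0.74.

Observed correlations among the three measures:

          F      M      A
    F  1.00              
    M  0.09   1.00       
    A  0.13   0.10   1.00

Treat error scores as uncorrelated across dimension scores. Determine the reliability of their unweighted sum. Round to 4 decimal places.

Var(F+M+A) = 23.9² + 15.4² + 16.5² + 2·[23.9·15.4·0.09 + 23.9·16.5·0.13 + 15.4·16.5·0.10] = 1080.62 + 219.602 = 1300.22.
With uncorrelated errors the cross-covariances are all true-score covariance, so they carry over unchanged; only the diagonal terms shrink to ρᵢσᵢ².
True-score variance = [23.9²·0.55 + 15.4²·0.78 + 16.5²·0.74] + 219.602 = 700.615 + 219.602 = 920.217.
Reliability = 920.217 / 1300.22 = 0.7077.

0.7077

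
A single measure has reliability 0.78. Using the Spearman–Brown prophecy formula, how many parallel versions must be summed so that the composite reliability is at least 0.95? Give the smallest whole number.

k ≥ ρ*(1−ρ₁)/(ρ₁(1−ρ*)) = 0.95·0.22 / (0.78·0.05) = 5.359.
Smallest integer k = 6.

6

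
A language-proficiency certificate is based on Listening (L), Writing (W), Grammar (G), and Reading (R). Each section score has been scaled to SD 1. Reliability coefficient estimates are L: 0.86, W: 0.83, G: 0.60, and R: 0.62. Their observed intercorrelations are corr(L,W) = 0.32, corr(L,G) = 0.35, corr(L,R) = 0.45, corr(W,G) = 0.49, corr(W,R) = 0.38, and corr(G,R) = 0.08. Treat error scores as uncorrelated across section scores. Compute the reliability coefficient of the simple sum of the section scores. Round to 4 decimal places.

0.8661

Var(L+W+G+R) = 4 + 2·[0.32 + 0.35 + 0.45 + 0.49 + 0.38 + 0.08] = 4 + 4.14 = 8.14.
With uncorrelated errors the cross-covariances are all true-score covariance, so they carry over unchanged; only the diagonal terms shrink to ρᵢσᵢ².
True-score variance = [0.86 + 0.83 + 0.60 + 0.62] + 4.14 = 2.91 + 4.14 = 7.05.
Reliability = 7.05 / 8.14 = 0.8661.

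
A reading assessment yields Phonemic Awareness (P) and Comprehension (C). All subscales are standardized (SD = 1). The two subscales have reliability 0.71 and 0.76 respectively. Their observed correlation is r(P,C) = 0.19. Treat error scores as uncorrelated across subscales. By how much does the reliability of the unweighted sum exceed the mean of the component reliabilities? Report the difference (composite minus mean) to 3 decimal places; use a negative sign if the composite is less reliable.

0.042

Var(sum) = 2 + 0.38 = 2.38; true-score variance = 1.47 + 0.38 = 1.85; composite reliability = 0.7773.
Mean component reliability = 0.7350.
Difference = 0.7773 − 0.7350 = 0.042.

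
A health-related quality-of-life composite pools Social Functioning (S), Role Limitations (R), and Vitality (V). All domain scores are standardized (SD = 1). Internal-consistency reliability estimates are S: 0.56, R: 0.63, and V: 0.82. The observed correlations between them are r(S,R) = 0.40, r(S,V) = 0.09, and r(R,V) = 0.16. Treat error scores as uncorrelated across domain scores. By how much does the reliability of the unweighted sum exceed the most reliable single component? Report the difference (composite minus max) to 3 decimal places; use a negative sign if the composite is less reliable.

-0.050

Var(sum) = 3 + 1.3 = 4.3; true-score variance = 2.01 + 1.3 = 3.31; composite reliability = 0.7698.
Max component reliability = 0.8200.
Difference = 0.7698 − 0.8200 = -0.050.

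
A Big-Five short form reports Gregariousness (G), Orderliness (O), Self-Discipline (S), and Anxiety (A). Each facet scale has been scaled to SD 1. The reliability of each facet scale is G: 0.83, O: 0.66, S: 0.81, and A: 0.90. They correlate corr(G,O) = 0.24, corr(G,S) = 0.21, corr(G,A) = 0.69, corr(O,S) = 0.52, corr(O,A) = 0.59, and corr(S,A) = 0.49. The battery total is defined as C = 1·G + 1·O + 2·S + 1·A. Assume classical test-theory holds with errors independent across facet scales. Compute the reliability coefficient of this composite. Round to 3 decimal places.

Var(C) = 1 + 1 + 2² + 1 + 2·[0.24 + 2·0.21 + 0.69 + 2·0.52 + 0.59 + 2·0.49] = 7 + 7.92 = 14.92.
Because errors are independent across components, Cov(Tᵢ,Tⱼ) = Cov(Xᵢ,Xⱼ); the off-diagonal part of the true-score variance is the same as above.
True-score variance = [0.83 + 0.66 + 2²·0.81 + 0.90] + 7.92 = 5.63 + 7.92 = 13.55.
Reliability = 13.55 / 14.92 = 0.908.

0.908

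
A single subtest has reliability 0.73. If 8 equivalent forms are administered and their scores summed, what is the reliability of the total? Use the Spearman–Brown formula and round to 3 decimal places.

ρ_k = kρ / (1 + (k−1)ρ) = 8·0.73 / (1 + 7·0.73) = 5.840 / 6.110 = 0.956.

0.956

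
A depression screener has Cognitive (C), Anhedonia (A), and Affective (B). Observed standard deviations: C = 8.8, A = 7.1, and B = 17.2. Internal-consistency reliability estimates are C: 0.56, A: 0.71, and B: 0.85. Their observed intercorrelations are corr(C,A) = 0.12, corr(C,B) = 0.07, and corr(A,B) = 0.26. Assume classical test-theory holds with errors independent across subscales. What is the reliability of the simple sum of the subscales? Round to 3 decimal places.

0.822

Var(C+A+B) = 8.8² + 7.1² + 17.2² + 2·[8.8·7.1·0.12 + 8.8·17.2·0.07 + 7.1·17.2·0.26] = 423.69 + 99.688 = 523.378.
Because errors are independent across components, Cov(Tᵢ,Tⱼ) = Cov(Xᵢ,Xⱼ); the off-diagonal part of the true-score variance is the same as above.
True-score variance = [8.8²·0.56 + 7.1²·0.71 + 17.2²·0.85] + 99.688 = 330.621 + 99.688 = 430.309.
Reliability = 430.309 / 523.378 = 0.822.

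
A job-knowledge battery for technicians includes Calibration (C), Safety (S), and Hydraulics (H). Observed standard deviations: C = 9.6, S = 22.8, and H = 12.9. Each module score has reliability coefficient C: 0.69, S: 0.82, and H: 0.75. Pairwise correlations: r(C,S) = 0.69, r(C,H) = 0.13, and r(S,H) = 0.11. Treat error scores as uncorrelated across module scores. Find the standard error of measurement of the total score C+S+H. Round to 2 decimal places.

Var(total) = 778.41 + 398.959 = 1177.37.
True-score variance = 614.667 + 398.959 = 1013.63, so reliability = 0.8609.
Error variance = 1177.37 − 1013.63 = 163.743; SEM = √163.743 = 12.80.

12.80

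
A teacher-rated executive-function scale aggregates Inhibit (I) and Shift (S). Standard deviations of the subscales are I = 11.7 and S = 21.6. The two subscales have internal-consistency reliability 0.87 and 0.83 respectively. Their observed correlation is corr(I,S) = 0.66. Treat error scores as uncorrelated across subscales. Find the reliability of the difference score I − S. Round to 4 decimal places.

0.6401

Var(I−S) = 11.7² + 21.6² − 2·11.7·21.6·0.66 = 603.45 − 333.59 = 269.86.
Because errors are independent across components, Cov(Tᵢ,Tⱼ) = Cov(Xᵢ,Xⱼ); the off-diagonal part of the true-score variance is the same as above.
True-score variance = [11.7²·0.87 + 21.6²·0.83] − 333.59 = 506.339 − 333.59 = 172.749.
Reliability = 172.749 / 269.86 = 0.6401.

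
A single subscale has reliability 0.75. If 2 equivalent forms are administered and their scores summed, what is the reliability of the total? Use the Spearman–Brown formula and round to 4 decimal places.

0.8571

ρ_k = kρ / (1 + (k−1)ρ) = 2·0.75 / (1 + 1·0.75) = 1.500 / 1.750 = 0.8571.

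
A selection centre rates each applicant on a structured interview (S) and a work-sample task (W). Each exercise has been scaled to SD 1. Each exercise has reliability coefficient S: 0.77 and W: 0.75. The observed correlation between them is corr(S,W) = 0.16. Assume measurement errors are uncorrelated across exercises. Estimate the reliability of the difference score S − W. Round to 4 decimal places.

0.7143

Var(S−W) = 1 + 1 − 2·0.16 = 2 − 0.32 = 1.68.
Under uncorrelated errors the observed covariances equal the true-score covariances, so only the own-variance terms attenuate.
True-score variance = [0.77 + 0.75] − 0.32 = 1.52 − 0.32 = 1.2.
Reliability = 1.2 / 1.68 = 0.7143.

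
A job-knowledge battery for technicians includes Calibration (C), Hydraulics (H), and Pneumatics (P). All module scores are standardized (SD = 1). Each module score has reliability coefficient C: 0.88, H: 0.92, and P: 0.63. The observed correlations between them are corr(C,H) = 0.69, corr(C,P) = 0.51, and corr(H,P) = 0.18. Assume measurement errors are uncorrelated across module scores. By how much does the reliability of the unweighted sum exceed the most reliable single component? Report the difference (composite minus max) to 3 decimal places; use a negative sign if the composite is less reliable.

-0.019

Var(sum) = 3 + 2.76 = 5.76; true-score variance = 2.43 + 2.76 = 5.19; composite reliability = 0.9010.
Max component reliability = 0.9200.
Difference = 0.9010 − 0.9200 = -0.019.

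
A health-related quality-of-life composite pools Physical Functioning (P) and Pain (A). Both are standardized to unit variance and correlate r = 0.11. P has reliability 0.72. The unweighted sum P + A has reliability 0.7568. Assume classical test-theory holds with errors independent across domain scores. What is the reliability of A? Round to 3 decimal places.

Var(P+A) = 2 + 2·0.11 = 2.220.
True-score variance = ρ_P + ρ_A + 2·0.11, so 0.7568 = (0.72 + ρ_A + 0.22) / 2.220.
ρ_A = 0.7568·2.220 − 0.72 − 0.22 = 0.740.

0.740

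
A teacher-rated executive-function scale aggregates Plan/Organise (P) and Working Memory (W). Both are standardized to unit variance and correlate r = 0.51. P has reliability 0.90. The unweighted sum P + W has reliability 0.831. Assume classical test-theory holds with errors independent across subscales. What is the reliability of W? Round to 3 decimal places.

Var(P+W) = 2 + 2·0.51 = 3.020.
True-score variance = ρ_P + ρ_W + 2·0.51, so 0.831 = (0.90 + ρ_W + 1.02) / 3.020.
ρ_W = 0.831·3.020 − 0.90 − 1.02 = 0.590.

0.590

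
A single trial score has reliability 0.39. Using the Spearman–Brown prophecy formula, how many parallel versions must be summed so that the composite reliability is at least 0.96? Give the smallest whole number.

k ≥ ρ*(1−ρ₁)/(ρ₁(1−ρ*)) = 0.96·0.61 / (0.39·0.04) = 37.538.
Smallest integer k = 38.

38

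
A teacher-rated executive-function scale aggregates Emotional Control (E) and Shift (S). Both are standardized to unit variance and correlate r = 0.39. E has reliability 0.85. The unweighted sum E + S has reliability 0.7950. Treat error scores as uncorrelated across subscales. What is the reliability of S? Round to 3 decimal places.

Var(E+S) = 2 + 2·0.39 = 2.780.
True-score variance = ρ_E + ρ_S + 2·0.39, so 0.7950 = (0.85 + ρ_S + 0.78) / 2.780.
ρ_S = 0.7950·2.780 − 0.85 − 0.78 = 0.580.

0.580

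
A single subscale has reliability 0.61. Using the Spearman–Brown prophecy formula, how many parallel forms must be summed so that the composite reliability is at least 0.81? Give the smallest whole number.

3

k ≥ ρ*(1−ρ₁)/(ρ₁(1−ρ*)) = 0.81·0.39 / (0.61·0.19) = 2.726.
Smallest integer k = 3.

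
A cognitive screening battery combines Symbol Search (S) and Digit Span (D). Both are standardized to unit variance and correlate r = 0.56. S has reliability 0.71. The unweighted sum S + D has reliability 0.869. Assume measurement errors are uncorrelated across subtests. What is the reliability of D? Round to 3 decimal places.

Var(S+D) = 2 + 2·0.56 = 3.120.
True-score variance = ρ_S + ρ_D + 2·0.56, so 0.869 = (0.71 + ρ_D + 1.12) / 3.120.
ρ_D = 0.869·3.120 − 0.71 − 1.12 = 0.881.

0.881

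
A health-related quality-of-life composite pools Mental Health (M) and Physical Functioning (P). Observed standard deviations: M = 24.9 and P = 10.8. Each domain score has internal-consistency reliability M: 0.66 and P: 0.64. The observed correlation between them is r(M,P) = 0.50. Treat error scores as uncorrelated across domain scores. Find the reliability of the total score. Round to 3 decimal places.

Var(M+P) = 24.9² + 10.8² + 2·[24.9·10.8·0.50] = 736.65 + 268.92 = 1005.57.
With uncorrelated errors the cross-covariances are all true-score covariance, so they carry over unchanged; only the diagonal terms shrink to ρᵢσᵢ².
True-score variance = [24.9²·0.66 + 10.8²·0.64] + 268.92 = 483.856 + 268.92 = 752.776.
Reliability = 752.776 / 1005.57 = 0.749.

0.749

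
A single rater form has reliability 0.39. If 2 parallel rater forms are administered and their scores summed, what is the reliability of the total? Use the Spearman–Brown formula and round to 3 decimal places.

0.561

ρ_k = kρ / (1 + (k−1)ρ) = 2·0.39 / (1 + 1·0.39) = 0.780 / 1.390 = 0.561.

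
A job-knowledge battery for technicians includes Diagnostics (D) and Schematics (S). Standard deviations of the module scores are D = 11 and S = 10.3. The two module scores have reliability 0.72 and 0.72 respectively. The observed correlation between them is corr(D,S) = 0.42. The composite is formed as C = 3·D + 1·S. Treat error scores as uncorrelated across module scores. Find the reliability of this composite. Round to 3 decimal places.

0.774

Var(C) = 3²·11² + 10.3² + 2·[3·11·10.3·0.42] = 1195.09 + 285.516 = 1480.61.
With uncorrelated errors the cross-covariances are all true-score covariance, so they carry over unchanged; only the diagonal terms shrink to ρᵢσᵢ².
True-score variance = [3²·11²·0.72 + 10.3²·0.72] + 285.516 = 860.465 + 285.516 = 1145.98.
Reliability = 1145.98 / 1480.61 = 0.774.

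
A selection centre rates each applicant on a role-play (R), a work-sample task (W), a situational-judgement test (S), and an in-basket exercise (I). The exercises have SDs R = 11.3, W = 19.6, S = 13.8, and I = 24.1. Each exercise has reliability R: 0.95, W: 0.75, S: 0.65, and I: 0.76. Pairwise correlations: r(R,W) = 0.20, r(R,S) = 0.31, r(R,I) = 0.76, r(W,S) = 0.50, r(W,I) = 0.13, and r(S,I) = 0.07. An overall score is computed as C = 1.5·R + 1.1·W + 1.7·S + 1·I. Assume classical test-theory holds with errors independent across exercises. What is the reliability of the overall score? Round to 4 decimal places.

Var(C) = 1.5²·11.3² + 1.1²·19.6² + 1.7²·13.8² + 24.1² + 2·[1.65·11.3·19.6·0.20 + 2.55·11.3·13.8·0.31 + 1.5·11.3·24.1·0.76 + 1.87·19.6·13.8·0.50 + 1.1·19.6·24.1·0.13 + 1.7·13.8·24.1·0.07] = 1883.32 + 1733.68 = 3616.99.
With uncorrelated errors the cross-covariances are all true-score covariance, so they carry over unchanged; only the diagonal terms shrink to ρᵢσᵢ².
True-score variance = [1.5²·11.3²·0.95 + 1.1²·19.6²·0.75 + 1.7²·13.8²·0.65 + 24.1²·0.76] + 1733.68 = 1420.72 + 1733.68 = 3154.4.
Reliability = 3154.4 / 3616.99 = 0.8721.

0.8721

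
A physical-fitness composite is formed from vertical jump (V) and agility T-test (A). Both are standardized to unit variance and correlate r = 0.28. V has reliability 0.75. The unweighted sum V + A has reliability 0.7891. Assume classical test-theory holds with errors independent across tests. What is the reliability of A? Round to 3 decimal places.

Var(V+A) = 2 + 2·0.28 = 2.560.
True-score variance = ρ_V + ρ_A + 2·0.28, so 0.7891 = (0.75 + ρ_A + 0.56) / 2.560.
ρ_A = 0.7891·2.560 − 0.75 − 0.56 = 0.710.

0.710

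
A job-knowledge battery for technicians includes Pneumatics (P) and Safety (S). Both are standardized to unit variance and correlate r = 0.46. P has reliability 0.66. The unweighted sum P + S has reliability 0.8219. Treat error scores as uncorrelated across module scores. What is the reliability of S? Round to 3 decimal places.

Var(P+S) = 2 + 2·0.46 = 2.920.
True-score variance = ρ_P + ρ_S + 2·0.46, so 0.8219 = (0.66 + ρ_S + 0.92) / 2.920.
ρ_S = 0.8219·2.920 − 0.66 − 0.92 = 0.820.

0.820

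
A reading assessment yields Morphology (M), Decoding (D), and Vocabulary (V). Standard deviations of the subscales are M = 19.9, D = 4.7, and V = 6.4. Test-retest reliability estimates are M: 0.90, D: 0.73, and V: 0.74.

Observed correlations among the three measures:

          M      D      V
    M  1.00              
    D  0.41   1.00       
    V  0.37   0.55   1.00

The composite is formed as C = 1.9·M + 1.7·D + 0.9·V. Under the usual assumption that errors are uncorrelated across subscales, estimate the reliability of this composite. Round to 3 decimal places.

Var(C) = 1.9²·19.9² + 1.7²·4.7² + 0.9²·6.4² + 2·[3.23·19.9·4.7·0.41 + 1.71·19.9·6.4·0.37 + 1.53·4.7·6.4·0.55] = 1526.61 + 459.51 = 1986.12.
Under uncorrelated errors the observed covariances equal the true-score covariances, so only the own-variance terms attenuate.
True-score variance = [1.9²·19.9²·0.90 + 1.7²·4.7²·0.73 + 0.9²·6.4²·0.74] + 459.51 = 1357.79 + 459.51 = 1817.3.
Reliability = 1817.3 / 1986.12 = 0.915.

0.915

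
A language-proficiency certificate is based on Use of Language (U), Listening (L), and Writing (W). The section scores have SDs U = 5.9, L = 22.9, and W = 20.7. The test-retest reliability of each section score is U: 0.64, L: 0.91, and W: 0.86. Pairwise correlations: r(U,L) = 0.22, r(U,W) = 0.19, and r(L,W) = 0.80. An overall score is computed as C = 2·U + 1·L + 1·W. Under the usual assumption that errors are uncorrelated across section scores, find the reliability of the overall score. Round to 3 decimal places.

Var(C) = 2²·5.9² + 22.9² + 20.7² + 2·[2·5.9·22.9·0.22 + 2·5.9·20.7·0.19 + 22.9·20.7·0.80] = 1092.14 + 970.164 = 2062.3.
With uncorrelated errors the cross-covariances are all true-score covariance, so they carry over unchanged; only the diagonal terms shrink to ρᵢσᵢ².
True-score variance = [2²·5.9²·0.64 + 22.9²·0.91 + 20.7²·0.86] + 970.164 = 934.828 + 970.164 = 1904.99.
Reliability = 1904.99 / 2062.3 = 0.924.

0.924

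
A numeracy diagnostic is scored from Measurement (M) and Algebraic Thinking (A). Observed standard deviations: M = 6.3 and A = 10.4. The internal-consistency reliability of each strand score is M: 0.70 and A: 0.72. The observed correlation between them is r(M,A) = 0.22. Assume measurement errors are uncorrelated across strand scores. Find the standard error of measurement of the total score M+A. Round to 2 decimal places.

6.50

Var(total) = 147.85 + 28.8288 = 176.679.
True-score variance = 105.658 + 28.8288 = 134.487, so reliability = 0.7612.
Error variance = 176.679 − 134.487 = 42.1918; SEM = √42.1918 = 6.50.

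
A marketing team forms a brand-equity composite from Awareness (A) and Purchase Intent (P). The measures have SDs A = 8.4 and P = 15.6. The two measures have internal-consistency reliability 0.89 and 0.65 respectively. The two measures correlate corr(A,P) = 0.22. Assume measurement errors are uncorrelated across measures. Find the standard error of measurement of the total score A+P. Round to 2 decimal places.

9.64

Var(total) = 313.92 + 57.6576 = 371.578.
True-score variance = 220.982 + 57.6576 = 278.64, so reliability = 0.7499.
Error variance = 371.578 − 278.64 = 92.9376; SEM = √92.9376 = 9.64.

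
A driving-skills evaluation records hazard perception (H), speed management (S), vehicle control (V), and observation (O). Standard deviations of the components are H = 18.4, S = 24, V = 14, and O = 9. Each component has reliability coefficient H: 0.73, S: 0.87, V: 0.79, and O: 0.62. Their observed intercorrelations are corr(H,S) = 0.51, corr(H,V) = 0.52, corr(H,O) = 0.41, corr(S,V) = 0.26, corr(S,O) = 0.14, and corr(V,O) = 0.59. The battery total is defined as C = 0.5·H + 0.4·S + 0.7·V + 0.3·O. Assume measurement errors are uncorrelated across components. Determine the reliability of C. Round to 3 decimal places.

0.899

Var(C) = 0.5²·18.4² + 0.4²·24² + 0.7²·14² + 0.3²·9² + 2·[0.2·18.4·24·0.51 + 0.35·18.4·14·0.52 + 0.15·18.4·9·0.41 + 0.28·24·14·0.26 + 0.12·24·9·0.14 + 0.21·14·9·0.59] = 280.13 + 291.624 = 571.754.
With uncorrelated errors the cross-covariances are all true-score covariance, so they carry over unchanged; only the diagonal terms shrink to ρᵢσᵢ².
True-score variance = [0.5²·18.4²·0.73 + 0.4²·24²·0.87 + 0.7²·14²·0.79 + 0.3²·9²·0.62] + 291.624 = 222.358 + 291.624 = 513.981.
Reliability = 513.981 / 571.754 = 0.899.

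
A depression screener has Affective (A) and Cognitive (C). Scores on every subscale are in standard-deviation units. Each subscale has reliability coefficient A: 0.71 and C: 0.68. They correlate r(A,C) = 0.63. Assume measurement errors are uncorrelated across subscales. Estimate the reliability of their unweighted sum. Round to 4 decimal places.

Var(A+C) = 2 + 2·[0.63] = 2 + 1.26 = 3.26.
Under uncorrelated errors the observed covariances equal the true-score covariances, so only the own-variance terms attenuate.
True-score variance = [0.71 + 0.68] + 1.26 = 1.39 + 1.26 = 2.65.
Reliability = 2.65 / 3.26 = 0.8129.

0.8129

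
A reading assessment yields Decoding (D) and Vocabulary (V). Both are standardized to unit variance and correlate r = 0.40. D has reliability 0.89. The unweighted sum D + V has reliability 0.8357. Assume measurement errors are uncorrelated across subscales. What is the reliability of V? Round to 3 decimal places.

0.650

Var(D+V) = 2 + 2·0.40 = 2.800.
True-score variance = ρ_D + ρ_V + 2·0.40, so 0.8357 = (0.89 + ρ_V + 0.80) / 2.800.
ρ_V = 0.8357·2.800 − 0.89 − 0.80 = 0.650.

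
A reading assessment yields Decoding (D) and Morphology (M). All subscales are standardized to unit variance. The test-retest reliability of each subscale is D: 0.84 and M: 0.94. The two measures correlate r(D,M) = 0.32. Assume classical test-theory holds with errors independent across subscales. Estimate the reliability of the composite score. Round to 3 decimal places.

0.917

Var(D+M) = 2 + 2·[0.32] = 2 + 0.64 = 2.64.
Under uncorrelated errors the observed covariances equal the true-score covariances, so only the own-variance terms attenuate.
True-score variance = [0.84 + 0.94] + 0.64 = 1.78 + 0.64 = 2.42.
Reliability = 2.42 / 2.64 = 0.917.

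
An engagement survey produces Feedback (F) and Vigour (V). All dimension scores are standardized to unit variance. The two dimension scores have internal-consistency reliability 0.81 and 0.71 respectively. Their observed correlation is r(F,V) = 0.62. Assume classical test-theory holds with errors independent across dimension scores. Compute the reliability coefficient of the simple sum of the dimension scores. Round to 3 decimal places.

Var(F+V) = 2 + 2·[0.62] = 2 + 1.24 = 3.24.
Because errors are independent across components, Cov(Tᵢ,Tⱼ) = Cov(Xᵢ,Xⱼ); the off-diagonal part of the true-score variance is the same as above.
True-score variance = [0.81 + 0.71] + 1.24 = 1.52 + 1.24 = 2.76.
Reliability = 2.76 / 3.24 = 0.852.

0.852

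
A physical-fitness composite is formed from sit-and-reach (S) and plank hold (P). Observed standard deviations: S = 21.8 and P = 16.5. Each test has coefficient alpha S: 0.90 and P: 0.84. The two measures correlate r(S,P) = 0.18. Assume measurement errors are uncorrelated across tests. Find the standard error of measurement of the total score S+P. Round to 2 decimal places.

Var(total) = 747.49 + 129.492 = 876.982.
True-score variance = 656.406 + 129.492 = 785.898, so reliability = 0.8961.
Error variance = 876.982 − 785.898 = 91.084; SEM = √91.084 = 9.54.

9.54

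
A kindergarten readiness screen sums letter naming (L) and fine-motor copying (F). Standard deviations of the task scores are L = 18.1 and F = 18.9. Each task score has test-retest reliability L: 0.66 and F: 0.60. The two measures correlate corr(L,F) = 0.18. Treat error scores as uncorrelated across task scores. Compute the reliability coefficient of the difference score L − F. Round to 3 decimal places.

Var(L−F) = 18.1² + 18.9² − 2·18.1·18.9·0.18 = 684.82 − 123.152 = 561.668.
Because errors are independent across components, Cov(Tᵢ,Tⱼ) = Cov(Xᵢ,Xⱼ); the off-diagonal part of the true-score variance is the same as above.
True-score variance = [18.1²·0.66 + 18.9²·0.60] − 123.152 = 430.549 − 123.152 = 307.396.
Reliability = 307.396 / 561.668 = 0.547.

0.547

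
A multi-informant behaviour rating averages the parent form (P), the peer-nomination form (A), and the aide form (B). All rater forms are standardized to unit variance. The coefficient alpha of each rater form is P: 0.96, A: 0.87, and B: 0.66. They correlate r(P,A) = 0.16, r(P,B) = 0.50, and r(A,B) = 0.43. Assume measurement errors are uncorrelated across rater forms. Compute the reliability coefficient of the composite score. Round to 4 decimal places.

0.9015

Var(P+A+B) = 3 + 2·[0.16 + 0.50 + 0.43] = 3 + 2.18 = 5.18.
Under uncorrelated errors the observed covariances equal the true-score covariances, so only the own-variance terms attenuate.
True-score variance = [0.96 + 0.87 + 0.66] + 2.18 = 2.49 + 2.18 = 4.67.
Reliability = 4.67 / 5.18 = 0.9015.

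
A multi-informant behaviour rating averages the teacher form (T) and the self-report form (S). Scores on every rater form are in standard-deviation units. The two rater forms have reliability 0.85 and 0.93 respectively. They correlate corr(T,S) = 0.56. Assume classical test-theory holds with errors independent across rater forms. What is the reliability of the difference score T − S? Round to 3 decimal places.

Var(T−S) = 1 + 1 − 2·0.56 = 2 − 1.12 = 0.88.
Under uncorrelated errors the observed covariances equal the true-score covariances, so only the own-variance terms attenuate.
True-score variance = [0.85 + 0.93] − 1.12 = 1.78 − 1.12 = 0.66.
Reliability = 0.66 / 0.88 = 0.750.

0.750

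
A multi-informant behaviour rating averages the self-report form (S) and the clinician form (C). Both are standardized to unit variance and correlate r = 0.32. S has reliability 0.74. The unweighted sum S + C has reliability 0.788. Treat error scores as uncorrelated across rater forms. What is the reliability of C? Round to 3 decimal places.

Var(S+C) = 2 + 2·0.32 = 2.640.
True-score variance = ρ_S + ρ_C + 2·0.32, so 0.788 = (0.74 + ρ_C + 0.64) / 2.640.
ρ_C = 0.788·2.640 − 0.74 − 0.64 = 0.700.

0.700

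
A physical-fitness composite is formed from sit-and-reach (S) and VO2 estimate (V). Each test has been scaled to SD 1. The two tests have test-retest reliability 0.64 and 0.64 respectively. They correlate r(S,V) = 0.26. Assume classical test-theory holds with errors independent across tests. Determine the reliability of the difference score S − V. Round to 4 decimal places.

Var(S−V) = 1 + 1 − 2·0.26 = 2 − 0.52 = 1.48.
Under uncorrelated errors the observed covariances equal the true-score covariances, so only the own-variance terms attenuate.
True-score variance = [0.64 + 0.64] − 0.52 = 1.28 − 0.52 = 0.76.
Reliability = 0.76 / 1.48 = 0.5135.

0.5135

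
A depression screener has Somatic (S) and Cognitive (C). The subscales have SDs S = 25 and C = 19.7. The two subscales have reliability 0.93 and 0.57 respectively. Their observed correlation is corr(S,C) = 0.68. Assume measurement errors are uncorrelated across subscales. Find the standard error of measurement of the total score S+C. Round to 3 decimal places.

Var(total) = 1013.09 + 669.8 = 1682.89.
True-score variance = 802.461 + 669.8 = 1472.26, so reliability = 0.8748.
Error variance = 1682.89 − 1472.26 = 210.629; SEM = √210.629 = 14.513.

14.513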